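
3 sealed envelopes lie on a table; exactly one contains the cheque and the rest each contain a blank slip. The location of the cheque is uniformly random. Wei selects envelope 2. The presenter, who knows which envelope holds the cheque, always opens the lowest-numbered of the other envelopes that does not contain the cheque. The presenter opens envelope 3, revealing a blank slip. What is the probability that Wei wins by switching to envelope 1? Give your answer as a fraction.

1

Apply Bayes' rule, conditioning on where the cheque actually is.
If it is in envelope 1 (prior 1/3): envelope 3 is the lowest-numbered option available, probability 1; weight (1/3)·1 = 1/3.
If it is in envelope 2 (prior 1/3): the presenter would have opened envelope 1 instead, probability 0; weight (1/3)·0 = 0.
If it is in envelope 3 (prior 1/3): the presenter opened envelope 3, so this case is ruled out; weight (1/3)·0 = 0.
The weights sum to 1/3.
So P(the cheque in envelope 1 | the presenter opened envelope 3) = (1/3) / (1/3) = 1.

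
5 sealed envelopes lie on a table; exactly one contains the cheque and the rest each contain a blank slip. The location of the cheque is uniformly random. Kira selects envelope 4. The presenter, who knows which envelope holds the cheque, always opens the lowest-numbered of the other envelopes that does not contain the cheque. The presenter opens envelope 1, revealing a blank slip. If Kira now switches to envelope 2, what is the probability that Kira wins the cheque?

Condition on the true location of the cheque.
If it is in envelope 1 (prior 1/5): the presenter opened envelope 1, so this case is ruled out; weight (1/5)·0 = 0.
If it is in any of envelopes 2, 3, 4, and 5 (prior 1/5 each): envelope 1 is the lowest-numbered option available, probability 1; weight (1/5)·1 = 1/5 each.
The weights sum to 4/5.
So P(the cheque in envelope 2 | the presenter opened envelope 1) = (1/5) / (4/5) = 1/4.

1/4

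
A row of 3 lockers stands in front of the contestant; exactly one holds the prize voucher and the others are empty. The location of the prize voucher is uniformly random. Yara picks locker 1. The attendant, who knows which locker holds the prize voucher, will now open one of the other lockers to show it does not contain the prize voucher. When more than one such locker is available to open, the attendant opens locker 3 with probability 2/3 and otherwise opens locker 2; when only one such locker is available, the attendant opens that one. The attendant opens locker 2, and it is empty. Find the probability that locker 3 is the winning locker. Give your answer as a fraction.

Condition on the true location of the prize voucher.
If it is in locker 1 (prior 1/3): locker 3 is available but not opened, probability 1/3; weight (1/3)·(1/3) = 1/9.
If it is in locker 2 (prior 1/3): the attendant opened locker 2, so this case is ruled out; weight (1/3)·0 = 0.
If it is in locker 3 (prior 1/3): only locker 2 is available, probability 1; weight (1/3)·1 = 1/3.
The weights sum to 4/9.
So P(the prize voucher in locker 3 | the attendant opened locker 2) = (1/3) / (4/9) = 3/4.

3/4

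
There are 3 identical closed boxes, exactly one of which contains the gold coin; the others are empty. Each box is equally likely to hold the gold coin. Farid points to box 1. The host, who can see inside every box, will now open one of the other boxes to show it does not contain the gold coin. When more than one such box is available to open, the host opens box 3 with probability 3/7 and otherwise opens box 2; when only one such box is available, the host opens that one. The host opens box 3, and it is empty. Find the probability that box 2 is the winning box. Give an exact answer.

Apply Bayes' rule, conditioning on where the gold coin actually is.
If it is in box 1 (prior 1/3): box 3 is available, opened with probability 3/7; weight (1/3)·(3/7) = 1/7.
If it is in box 2 (prior 1/3): only box 3 is available, probability 1; weight (1/3)·1 = 1/3.
If it is in box 3 (prior 1/3): the host opened box 3, so this case is ruled out; weight (1/3)·0 = 0.
The weights sum to 10/21.
So P(the gold coin in box 2 | the host opened box 3) = (1/3) / (10/21) = 7/10.

7/10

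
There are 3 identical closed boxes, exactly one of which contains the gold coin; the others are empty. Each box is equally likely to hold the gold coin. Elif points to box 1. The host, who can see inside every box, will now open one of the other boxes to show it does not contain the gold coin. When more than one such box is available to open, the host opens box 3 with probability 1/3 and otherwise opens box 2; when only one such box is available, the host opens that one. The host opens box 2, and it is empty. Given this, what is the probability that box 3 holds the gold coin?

Apply Bayes' rule, conditioning on where the gold coin actually is.
If it is in box 1 (prior 1/3): box 3 is available but not opened, probability 2/3; weight (1/3)·(2/3) = 2/9.
If it is in box 2 (prior 1/3): the host opened box 2, so this case is ruled out; weight (1/3)·0 = 0.
If it is in box 3 (prior 1/3): only box 2 is available, probability 1; weight (1/3)·1 = 1/3.
The weights sum to 5/9.
So P(the gold coin in box 3 | the host opened box 2) = (1/3) / (5/9) = 3/5.

3/5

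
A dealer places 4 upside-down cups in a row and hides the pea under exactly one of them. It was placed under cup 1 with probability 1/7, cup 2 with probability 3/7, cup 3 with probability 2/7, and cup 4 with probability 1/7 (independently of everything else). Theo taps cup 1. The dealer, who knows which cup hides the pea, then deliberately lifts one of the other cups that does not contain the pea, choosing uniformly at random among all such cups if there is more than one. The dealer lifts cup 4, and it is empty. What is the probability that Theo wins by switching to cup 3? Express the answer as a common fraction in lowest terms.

Apply Bayes' rule, conditioning on where the pea actually is.
If it is under cup 1 (prior 1/7): the dealer has 3 equally likely choices, so probability 1/3; weight (1/7)·(1/3) = 1/21.
If it is under cup 2 (prior 3/7): the dealer has 2 equally likely choices, so probability 1/2; weight (3/7)·(1/2) = 3/14.
If it is under cup 3 (prior 2/7): the dealer has 2 equally likely choices, so probability 1/2; weight (2/7)·(1/2) = 1/7.
If it is under cup 4 (prior 1/7): the dealer opened cup 4, so this case is ruled out; weight (1/7)·0 = 0.
The weights sum to 17/42.
So P(the pea under cup 3 | the dealer opened cup 4) = (1/7) / (17/42) = 6/17.

6/17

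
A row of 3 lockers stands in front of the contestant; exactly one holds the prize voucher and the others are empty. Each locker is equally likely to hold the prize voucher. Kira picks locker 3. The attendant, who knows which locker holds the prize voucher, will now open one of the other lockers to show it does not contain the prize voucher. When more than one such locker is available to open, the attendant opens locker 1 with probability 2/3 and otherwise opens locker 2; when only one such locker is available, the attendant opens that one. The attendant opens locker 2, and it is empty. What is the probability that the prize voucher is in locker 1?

3/4

Apply Bayes' rule, conditioning on where the prize voucher actually is.
If it is in locker 1 (prior 1/3): only locker 2 is available, probability 1; weight (1/3)·1 = 1/3.
If it is in locker 2 (prior 1/3): the attendant opened locker 2, so this case is ruled out; weight (1/3)·0 = 0.
If it is in locker 3 (prior 1/3): locker 1 is available but not opened, probability 1/3; weight (1/3)·(1/3) = 1/9.
The weights sum to 4/9.
So P(the prize voucher in locker 1 | the attendant opened locker 2) = (1/3) / (4/9) = 3/4.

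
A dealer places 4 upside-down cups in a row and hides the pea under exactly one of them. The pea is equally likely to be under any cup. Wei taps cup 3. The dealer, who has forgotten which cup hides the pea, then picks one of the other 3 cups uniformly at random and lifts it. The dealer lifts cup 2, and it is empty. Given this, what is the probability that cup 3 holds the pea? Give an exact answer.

Because the dealer chose which cup to lift without knowing where the pea is, the choice is independent of the prize location. Learning that cup 2 does not hold the pea simply rules out that one location and leaves the remaining 3 cups still equally likely by symmetry.
So P(the pea under cup 3) = 1/3.

1/3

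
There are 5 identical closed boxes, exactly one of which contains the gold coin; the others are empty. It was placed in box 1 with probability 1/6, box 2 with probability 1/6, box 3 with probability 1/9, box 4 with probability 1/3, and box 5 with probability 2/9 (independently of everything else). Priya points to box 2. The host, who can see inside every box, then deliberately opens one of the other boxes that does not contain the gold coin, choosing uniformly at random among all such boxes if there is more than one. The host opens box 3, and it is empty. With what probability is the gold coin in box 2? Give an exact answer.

9/61

Consider each possible location of the gold coin in turn.
If it is in box 1 (prior 1/6): the host has 3 equally likely choices, so probability 1/3; weight (1/6)·(1/3) = 1/18.
If it is in box 2 (prior 1/6): the host has 4 equally likely choices, so probability 1/4; weight (1/6)·(1/4) = 1/24.
If it is in box 3 (prior 1/9): the host opened box 3, so this case is ruled out; weight (1/9)·0 = 0.
If it is in box 4 (prior 1/3): the host has 3 equally likely choices, so probability 1/3; weight (1/3)·(1/3) = 1/9.
If it is in box 5 (prior 2/9): the host has 3 equally likely choices, so probability 1/3; weight (2/9)·(1/3) = 2/27.
The weights sum to 61/216.
So P(the gold coin in box 2 | the host opened box 3) = (1/24) / (61/216) = 9/61.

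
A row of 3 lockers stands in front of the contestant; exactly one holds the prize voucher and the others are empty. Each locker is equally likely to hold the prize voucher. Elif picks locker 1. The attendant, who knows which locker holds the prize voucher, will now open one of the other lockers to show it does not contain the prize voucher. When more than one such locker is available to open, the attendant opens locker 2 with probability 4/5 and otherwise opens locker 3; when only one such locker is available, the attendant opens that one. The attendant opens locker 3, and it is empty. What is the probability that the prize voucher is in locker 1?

1/6

Apply Bayes' rule, conditioning on where the prize voucher actually is.
If it is in locker 1 (prior 1/3): locker 2 is available but not opened, probability 1/5; weight (1/3)·(1/5) = 1/15.
If it is in locker 2 (prior 1/3): only locker 3 is available, probability 1; weight (1/3)·1 = 1/3.
If it is in locker 3 (prior 1/3): the attendant opened locker 3, so this case is ruled out; weight (1/3)·0 = 0.
The weights sum to 2/5.
So P(the prize voucher in locker 1 | the attendant opened locker 3) = (1/15) / (2/5) = 1/6.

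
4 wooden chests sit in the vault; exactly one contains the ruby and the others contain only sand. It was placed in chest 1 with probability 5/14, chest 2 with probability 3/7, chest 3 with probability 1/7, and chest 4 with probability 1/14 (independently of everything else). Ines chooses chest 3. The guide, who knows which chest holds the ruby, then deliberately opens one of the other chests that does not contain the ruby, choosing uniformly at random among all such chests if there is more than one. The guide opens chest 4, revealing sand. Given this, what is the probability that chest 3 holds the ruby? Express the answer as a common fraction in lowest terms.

4/37

Consider each possible location of the ruby in turn.
If it is in chest 1 (prior 5/14): the guide has 2 equally likely choices, so probability 1/2; weight (5/14)·(1/2) = 5/28.
If it is in chest 2 (prior 3/7): the guide has 2 equally likely choices, so probability 1/2; weight (3/7)·(1/2) = 3/14.
If it is in chest 3 (prior 1/7): the guide has 3 equally likely choices, so probability 1/3; weight (1/7)·(1/3) = 1/21.
If it is in chest 4 (prior 1/14): the guide opened chest 4, so this case is ruled out; weight (1/14)·0 = 0.
The weights sum to 37/84.
So P(the ruby in chest 3 | the guide opened chest 4) = (1/21) / (37/84) = 4/37.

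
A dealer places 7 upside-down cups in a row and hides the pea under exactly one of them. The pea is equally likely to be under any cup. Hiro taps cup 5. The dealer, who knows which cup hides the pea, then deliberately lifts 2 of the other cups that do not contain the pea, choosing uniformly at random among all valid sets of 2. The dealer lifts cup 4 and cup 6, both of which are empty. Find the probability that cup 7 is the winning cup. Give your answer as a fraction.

3/14

Apply Bayes' rule, conditioning on where the pea actually is.
If it is under any of cups 1, 2, 3, and 7 (prior 1/7 each): the dealer has 10 equally likely choices, so probability 1/10; weight (1/7)·(1/10) = 1/70 each.
If it is under either of cups 4 and 6 (prior 1/7 each): that cup was opened and seen not to hold the prize — ruled out; weight (1/7)·0 = 0 each.
If it is under cup 5 (prior 1/7): the dealer has 15 equally likely choices, so probability 1/15; weight (1/7)·(1/15) = 1/105.
The weights sum to 1/15.
So P(the pea under cup 7 | the dealer opened cup 4 and cup 6) = (1/70) / (1/15) = 3/14.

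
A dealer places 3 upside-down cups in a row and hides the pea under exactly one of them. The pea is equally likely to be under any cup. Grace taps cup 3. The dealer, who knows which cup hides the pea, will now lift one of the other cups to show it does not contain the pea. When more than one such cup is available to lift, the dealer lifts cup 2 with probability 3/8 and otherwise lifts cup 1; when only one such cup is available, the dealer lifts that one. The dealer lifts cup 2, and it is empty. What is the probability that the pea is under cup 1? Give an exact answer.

8/11

Condition on the true location of the pea.
If it is under cup 1 (prior 1/3): only cup 2 is available, probability 1; weight (1/3)·1 = 1/3.
If it is under cup 2 (prior 1/3): the dealer opened cup 2, so this case is ruled out; weight (1/3)·0 = 0.
If it is under cup 3 (prior 1/3): cup 2 is available, opened with probability 3/8; weight (1/3)·(3/8) = 1/8.
The weights sum to 11/24.
So P(the pea under cup 1 | the dealer opened cup 2) = (1/3) / (11/24) = 8/11.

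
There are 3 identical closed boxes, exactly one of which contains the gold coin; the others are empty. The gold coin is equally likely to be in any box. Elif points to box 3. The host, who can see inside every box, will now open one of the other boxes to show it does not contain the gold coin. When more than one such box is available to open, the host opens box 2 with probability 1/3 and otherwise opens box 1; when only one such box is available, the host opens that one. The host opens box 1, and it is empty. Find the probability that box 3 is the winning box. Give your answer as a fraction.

Consider each possible location of the gold coin in turn.
If it is in box 1 (prior 1/3): the host opened box 1, so this case is ruled out; weight (1/3)·0 = 0.
If it is in box 2 (prior 1/3): only box 1 is available, probability 1; weight (1/3)·1 = 1/3.
If it is in box 3 (prior 1/3): box 2 is available but not opened, probability 2/3; weight (1/3)·(2/3) = 2/9.
The weights sum to 5/9.
So P(the gold coin in box 3 | the host opened box 1) = (2/9) / (5/9) = 2/5.

2/5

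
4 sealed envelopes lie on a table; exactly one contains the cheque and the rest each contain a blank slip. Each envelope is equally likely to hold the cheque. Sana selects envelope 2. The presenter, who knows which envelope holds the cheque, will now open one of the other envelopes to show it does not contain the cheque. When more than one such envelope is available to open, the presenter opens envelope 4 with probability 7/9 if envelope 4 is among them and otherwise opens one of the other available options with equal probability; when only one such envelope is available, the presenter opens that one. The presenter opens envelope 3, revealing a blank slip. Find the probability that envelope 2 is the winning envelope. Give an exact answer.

Consider each possible location of the cheque in turn.
If it is in envelope 1 (prior 1/4): envelope 4 is available but not opened, probability 2/9; weight (1/4)·(2/9) = 1/18.
If it is in envelope 2 (prior 1/4): envelope 4 is available but not opened; envelope 3 gets probability (1 − 7/9)/2 = 1/9; weight (1/4)·(1/9) = 1/36.
If it is in envelope 3 (prior 1/4): the presenter opened envelope 3, so this case is ruled out; weight (1/4)·0 = 0.
If it is in envelope 4 (prior 1/4): envelope 4 holds the prize so is unavailable; the presenter chooses uniformly among the 2 others, probability 1/2; weight (1/4)·(1/2) = 1/8.
The weights sum to 5/24.
So P(the cheque in envelope 2 | the presenter opened envelope 3) = (1/36) / (5/24) = 2/15.

2/15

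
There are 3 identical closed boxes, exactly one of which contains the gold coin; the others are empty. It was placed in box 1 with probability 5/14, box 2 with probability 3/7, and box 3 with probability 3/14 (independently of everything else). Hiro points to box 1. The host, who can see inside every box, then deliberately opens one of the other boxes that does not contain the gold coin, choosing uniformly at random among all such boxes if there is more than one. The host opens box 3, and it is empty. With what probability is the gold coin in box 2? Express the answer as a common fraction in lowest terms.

12/17

Consider each possible location of the gold coin in turn.
If it is in box 1 (prior 5/14): the host has 2 equally likely choices, so probability 1/2; weight (5/14)·(1/2) = 5/28.
If it is in box 2 (prior 3/7): the host has no choice, probability 1; weight (3/7)·1 = 3/7.
If it is in box 3 (prior 3/14): the host opened box 3, so this case is ruled out; weight (3/14)·0 = 0.
The weights sum to 17/28.
So P(the gold coin in box 2 | the host opened box 3) = (3/7) / (17/28) = 12/17.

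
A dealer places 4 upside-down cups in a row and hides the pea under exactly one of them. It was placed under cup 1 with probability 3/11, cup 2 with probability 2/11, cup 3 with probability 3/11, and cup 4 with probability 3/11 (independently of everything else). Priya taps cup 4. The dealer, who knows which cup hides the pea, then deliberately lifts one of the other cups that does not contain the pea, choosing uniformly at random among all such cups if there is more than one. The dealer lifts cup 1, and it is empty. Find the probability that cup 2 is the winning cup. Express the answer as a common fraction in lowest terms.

2/7

Consider each possible location of the pea in turn.
If it is under cup 1 (prior 3/11): the dealer opened cup 1, so this case is ruled out; weight (3/11)·0 = 0.
If it is under cup 2 (prior 2/11): the dealer has 2 equally likely choices, so probability 1/2; weight (2/11)·(1/2) = 1/11.
If it is under cup 3 (prior 3/11): the dealer has 2 equally likely choices, so probability 1/2; weight (3/11)·(1/2) = 3/22.
If it is under cup 4 (prior 3/11): the dealer has 3 equally likely choices, so probability 1/3; weight (3/11)·(1/3) = 1/11.
The weights sum to 7/22.
So P(the pea under cup 2 | the dealer opened cup 1) = (1/11) / (7/22) = 2/7.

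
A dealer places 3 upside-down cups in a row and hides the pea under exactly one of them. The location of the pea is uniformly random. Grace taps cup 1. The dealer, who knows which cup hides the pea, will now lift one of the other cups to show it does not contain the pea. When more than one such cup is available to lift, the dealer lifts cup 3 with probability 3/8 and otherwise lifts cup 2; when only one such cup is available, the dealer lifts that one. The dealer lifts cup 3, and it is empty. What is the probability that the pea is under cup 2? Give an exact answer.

Consider each possible location of the pea in turn.
If it is under cup 1 (prior 1/3): cup 3 is available, opened with probability 3/8; weight (1/3)·(3/8) = 1/8.
If it is under cup 2 (prior 1/3): only cup 3 is available, probability 1; weight (1/3)·1 = 1/3.
If it is under cup 3 (prior 1/3): the dealer opened cup 3, so this case is ruled out; weight (1/3)·0 = 0.
The weights sum to 11/24.
So P(the pea under cup 2 | the dealer opened cup 3) = (1/3) / (11/24) = 8/11.

8/11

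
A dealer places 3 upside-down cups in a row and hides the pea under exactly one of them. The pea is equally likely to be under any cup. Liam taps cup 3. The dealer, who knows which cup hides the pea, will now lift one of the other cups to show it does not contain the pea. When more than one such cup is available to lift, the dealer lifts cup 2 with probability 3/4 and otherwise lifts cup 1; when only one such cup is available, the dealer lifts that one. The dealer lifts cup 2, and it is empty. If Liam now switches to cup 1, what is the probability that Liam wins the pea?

4/7

Consider each possible location of the pea in turn.
If it is under cup 1 (prior 1/3): only cup 2 is available, probability 1; weight (1/3)·1 = 1/3.
If it is under cup 2 (prior 1/3): the dealer opened cup 2, so this case is ruled out; weight (1/3)·0 = 0.
If it is under cup 3 (prior 1/3): cup 2 is available, opened with probability 3/4; weight (1/3)·(3/4) = 1/4.
The weights sum to 7/12.
So P(the pea under cup 1 | the dealer opened cup 2) = (1/3) / (7/12) = 4/7.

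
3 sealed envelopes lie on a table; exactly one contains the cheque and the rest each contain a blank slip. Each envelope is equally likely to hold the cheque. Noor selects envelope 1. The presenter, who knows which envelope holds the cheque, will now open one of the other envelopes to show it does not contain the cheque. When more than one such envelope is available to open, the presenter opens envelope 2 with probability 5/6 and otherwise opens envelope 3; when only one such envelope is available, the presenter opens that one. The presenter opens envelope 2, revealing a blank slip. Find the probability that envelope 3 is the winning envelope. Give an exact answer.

Consider each possible location of the cheque in turn.
If it is in envelope 1 (prior 1/3): envelope 2 is available, opened with probability 5/6; weight (1/3)·(5/6) = 5/18.
If it is in envelope 2 (prior 1/3): the presenter opened envelope 2, so this case is ruled out; weight (1/3)·0 = 0.
If it is in envelope 3 (prior 1/3): only envelope 2 is available, probability 1; weight (1/3)·1 = 1/3.
The weights sum to 11/18.
So P(the cheque in envelope 3 | the presenter opened envelope 2) = (1/3) / (11/18) = 6/11.

6/11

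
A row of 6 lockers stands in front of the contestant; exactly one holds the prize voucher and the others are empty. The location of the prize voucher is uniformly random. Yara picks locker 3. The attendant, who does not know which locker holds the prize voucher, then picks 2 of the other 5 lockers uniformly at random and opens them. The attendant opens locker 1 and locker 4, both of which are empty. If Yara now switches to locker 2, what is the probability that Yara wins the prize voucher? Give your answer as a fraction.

Apply Bayes' rule, conditioning on where the prize voucher actually is.
If it is in either of lockers 1 and 4 (prior 1/6 each): that locker was opened and seen not to hold the prize — ruled out; weight (1/6)·0 = 0 each.
If it is in any of lockers 2, 3, 5, and 6 (prior 1/6 each): the attendant picks exactly this set with probability 1/10 regardless, and none is the prize; weight (1/6)·(1/10) = 1/60 each.
The weights sum to 1/15.
So P(the prize voucher in locker 2 | the attendant opened locker 1 and locker 4) = (1/60) / (1/15) = 1/4.

1/4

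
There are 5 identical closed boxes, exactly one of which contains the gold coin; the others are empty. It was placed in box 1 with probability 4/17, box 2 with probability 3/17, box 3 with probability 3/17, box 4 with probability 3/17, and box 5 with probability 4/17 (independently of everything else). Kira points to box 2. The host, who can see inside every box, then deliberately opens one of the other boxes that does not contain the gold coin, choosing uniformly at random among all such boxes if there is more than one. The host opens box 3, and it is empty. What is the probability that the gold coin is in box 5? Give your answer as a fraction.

16/53

Condition on the true location of the gold coin.
If it is in either of boxes 1 and 5 (prior 4/17 each): the host has 3 equally likely choices, so probability 1/3; weight (4/17)·(1/3) = 4/51 each.
If it is in box 2 (prior 3/17): the host has 4 equally likely choices, so probability 1/4; weight (3/17)·(1/4) = 3/68.
If it is in box 3 (prior 3/17): the host opened box 3, so this case is ruled out; weight (3/17)·0 = 0.
If it is in box 4 (prior 3/17): the host has 3 equally likely choices, so probability 1/3; weight (3/17)·(1/3) = 1/17.
The weights sum to 53/204.
So P(the gold coin in box 5 | the host opened box 3) = (4/51) / (53/204) = 16/53.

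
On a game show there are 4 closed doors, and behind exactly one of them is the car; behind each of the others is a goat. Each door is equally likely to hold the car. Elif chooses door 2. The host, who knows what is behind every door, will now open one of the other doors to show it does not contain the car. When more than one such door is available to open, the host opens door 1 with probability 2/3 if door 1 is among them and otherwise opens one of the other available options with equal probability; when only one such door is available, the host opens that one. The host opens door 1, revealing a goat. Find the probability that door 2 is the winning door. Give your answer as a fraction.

Apply Bayes' rule, conditioning on where the car actually is.
If it is behind door 1 (prior 1/4): the host opened door 1, so this case is ruled out; weight (1/4)·0 = 0.
If it is behind any of doors 2, 3, and 4 (prior 1/4 each): door 1 is available, opened with probability 2/3; weight (1/4)·(2/3) = 1/6 each.
The weights sum to 1/2.
So P(the car behind door 2 | the host opened door 1) = (1/6) / (1/2) = 1/3.

1/3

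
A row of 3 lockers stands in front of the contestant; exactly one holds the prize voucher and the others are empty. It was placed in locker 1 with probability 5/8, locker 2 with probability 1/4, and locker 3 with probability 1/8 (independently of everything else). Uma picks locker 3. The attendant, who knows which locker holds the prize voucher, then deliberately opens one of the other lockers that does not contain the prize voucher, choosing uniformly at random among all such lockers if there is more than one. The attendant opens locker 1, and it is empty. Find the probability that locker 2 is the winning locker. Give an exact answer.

Condition on the true location of the prize voucher.
If it is in locker 1 (prior 5/8): the attendant opened locker 1, so this case is ruled out; weight (5/8)·0 = 0.
If it is in locker 2 (prior 1/4): the attendant has no choice, probability 1; weight (1/4)·1 = 1/4.
If it is in locker 3 (prior 1/8): the attendant has 2 equally likely choices, so probability 1/2; weight (1/8)·(1/2) = 1/16.
The weights sum to 5/16.
So P(the prize voucher in locker 2 | the attendant opened locker 1) = (1/4) / (5/16) = 4/5.

4/5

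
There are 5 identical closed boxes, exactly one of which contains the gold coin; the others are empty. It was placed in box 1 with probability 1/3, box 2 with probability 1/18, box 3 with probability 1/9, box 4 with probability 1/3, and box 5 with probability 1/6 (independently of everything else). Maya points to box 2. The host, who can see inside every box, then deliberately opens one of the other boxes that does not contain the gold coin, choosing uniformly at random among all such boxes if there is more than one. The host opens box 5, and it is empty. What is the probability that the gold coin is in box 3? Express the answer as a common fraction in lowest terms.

Consider each possible location of the gold coin in turn.
If it is in either of boxes 1 and 4 (prior 1/3 each): the host has 3 equally likely choices, so probability 1/3; weight (1/3)·(1/3) = 1/9 each.
If it is in box 2 (prior 1/18): the host has 4 equally likely choices, so probability 1/4; weight (1/18)·(1/4) = 1/72.
If it is in box 3 (prior 1/9): the host has 3 equally likely choices, so probability 1/3; weight (1/9)·(1/3) = 1/27.
If it is in box 5 (prior 1/6): the host opened box 5, so this case is ruled out; weight (1/6)·0 = 0.
The weights sum to 59/216.
So P(the gold coin in box 3 | the host opened box 5) = (1/27) / (59/216) = 8/59.

8/59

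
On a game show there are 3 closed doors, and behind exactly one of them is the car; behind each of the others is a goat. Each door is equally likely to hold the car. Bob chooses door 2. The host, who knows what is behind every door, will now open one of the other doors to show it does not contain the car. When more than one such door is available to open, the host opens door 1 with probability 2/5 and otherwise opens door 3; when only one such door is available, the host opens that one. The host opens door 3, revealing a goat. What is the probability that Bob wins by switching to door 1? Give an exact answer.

Apply Bayes' rule, conditioning on where the car actually is.
If it is behind door 1 (prior 1/3): only door 3 is available, probability 1; weight (1/3)·1 = 1/3.
If it is behind door 2 (prior 1/3): door 1 is available but not opened, probability 3/5; weight (1/3)·(3/5) = 1/5.
If it is behind door 3 (prior 1/3): the host opened door 3, so this case is ruled out; weight (1/3)·0 = 0.
The weights sum to 8/15.
So P(the car behind door 1 | the host opened door 3) = (1/3) / (8/15) = 5/8.

5/8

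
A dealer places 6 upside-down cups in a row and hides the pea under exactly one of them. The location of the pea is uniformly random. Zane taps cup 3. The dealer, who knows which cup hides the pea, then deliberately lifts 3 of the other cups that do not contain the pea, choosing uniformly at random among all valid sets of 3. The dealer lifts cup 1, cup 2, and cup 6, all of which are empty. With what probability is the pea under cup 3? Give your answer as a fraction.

1/6

Apply Bayes' rule, conditioning on where the pea actually is.
If it is under any of cups 1, 2, and 6 (prior 1/6 each): that cup was opened and seen not to hold the prize — ruled out; weight (1/6)·0 = 0 each.
If it is under cup 3 (prior 1/6): the dealer has 10 equally likely choices, so probability 1/10; weight (1/6)·(1/10) = 1/60.
If it is under either of cups 4 and 5 (prior 1/6 each): the dealer has 4 equally likely choices, so probability 1/4; weight (1/6)·(1/4) = 1/24 each.
The weights sum to 1/10.
So P(the pea under cup 3 | the dealer opened cup 1, cup 2, and cup 6) = (1/60) / (1/10) = 1/6.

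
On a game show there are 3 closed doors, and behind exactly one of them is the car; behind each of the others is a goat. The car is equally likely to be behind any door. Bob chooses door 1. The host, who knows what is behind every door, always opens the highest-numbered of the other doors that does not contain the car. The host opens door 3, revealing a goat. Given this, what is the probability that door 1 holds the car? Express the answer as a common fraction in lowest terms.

Apply Bayes' rule, conditioning on where the car actually is.
If it is behind either of doors 1 and 2 (prior 1/3 each): door 3 is the highest-numbered option available, probability 1; weight (1/3)·1 = 1/3 each.
If it is behind door 3 (prior 1/3): the host opened door 3, so this case is ruled out; weight (1/3)·0 = 0.
The weights sum to 2/3.
So P(the car behind door 1 | the host opened door 3) = (1/3) / (2/3) = 1/2.

1/2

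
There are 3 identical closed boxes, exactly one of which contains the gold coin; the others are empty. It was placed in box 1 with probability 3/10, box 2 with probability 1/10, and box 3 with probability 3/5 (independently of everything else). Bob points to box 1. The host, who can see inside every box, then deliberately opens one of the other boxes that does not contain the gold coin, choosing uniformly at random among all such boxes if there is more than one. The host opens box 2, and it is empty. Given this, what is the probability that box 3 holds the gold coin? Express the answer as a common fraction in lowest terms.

Apply Bayes' rule, conditioning on where the gold coin actually is.
If it is in box 1 (prior 3/10): the host has 2 equally likely choices, so probability 1/2; weight (3/10)·(1/2) = 3/20.
If it is in box 2 (prior 1/10): the host opened box 2, so this case is ruled out; weight (1/10)·0 = 0.
If it is in box 3 (prior 3/5): the host has no choice, probability 1; weight (3/5)·1 = 3/5.
The weights sum to 3/4.
So P(the gold coin in box 3 | the host opened box 2) = (3/5) / (3/4) = 4/5.

4/5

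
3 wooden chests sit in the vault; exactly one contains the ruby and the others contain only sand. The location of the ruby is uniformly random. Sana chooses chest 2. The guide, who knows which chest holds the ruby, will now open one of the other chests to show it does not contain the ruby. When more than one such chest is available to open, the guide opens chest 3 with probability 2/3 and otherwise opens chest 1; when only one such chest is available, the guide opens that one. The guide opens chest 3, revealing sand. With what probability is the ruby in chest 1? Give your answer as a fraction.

3/5

Condition on the true location of the ruby.
If it is in chest 1 (prior 1/3): only chest 3 is available, probability 1; weight (1/3)·1 = 1/3.
If it is in chest 2 (prior 1/3): chest 3 is available, opened with probability 2/3; weight (1/3)·(2/3) = 2/9.
If it is in chest 3 (prior 1/3): the guide opened chest 3, so this case is ruled out; weight (1/3)·0 = 0.
The weights sum to 5/9.
So P(the ruby in chest 1 | the guide opened chest 3) = (1/3) / (5/9) = 3/5.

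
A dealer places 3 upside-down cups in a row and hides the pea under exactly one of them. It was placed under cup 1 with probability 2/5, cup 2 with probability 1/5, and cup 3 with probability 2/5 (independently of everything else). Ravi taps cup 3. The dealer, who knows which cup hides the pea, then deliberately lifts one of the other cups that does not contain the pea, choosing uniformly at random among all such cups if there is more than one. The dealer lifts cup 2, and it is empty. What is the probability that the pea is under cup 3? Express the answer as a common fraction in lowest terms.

Condition on the true location of the pea.
If it is under cup 1 (prior 2/5): the dealer has no choice, probability 1; weight (2/5)·1 = 2/5.
If it is under cup 2 (prior 1/5): the dealer opened cup 2, so this case is ruled out; weight (1/5)·0 = 0.
If it is under cup 3 (prior 2/5): the dealer has 2 equally likely choices, so probability 1/2; weight (2/5)·(1/2) = 1/5.
The weights sum to 3/5.
So P(the pea under cup 3 | the dealer opened cup 2) = (1/5) / (3/5) = 1/3.

1/3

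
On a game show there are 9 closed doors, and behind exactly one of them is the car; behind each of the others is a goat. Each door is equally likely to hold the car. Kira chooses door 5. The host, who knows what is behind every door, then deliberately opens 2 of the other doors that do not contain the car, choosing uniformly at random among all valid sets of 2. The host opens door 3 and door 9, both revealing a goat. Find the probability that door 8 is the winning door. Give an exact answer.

Consider each possible location of the car in turn.
If it is behind any of doors 1, 2, 4, 6, 7, and 8 (prior 1/9 each): the host has 21 equally likely choices, so probability 1/21; weight (1/9)·(1/21) = 1/189 each.
If it is behind either of doors 3 and 9 (prior 1/9 each): that door was opened and seen not to hold the prize — ruled out; weight (1/9)·0 = 0 each.
If it is behind door 5 (prior 1/9): the host has 28 equally likely choices, so probability 1/28; weight (1/9)·(1/28) = 1/252.
The weights sum to 1/28.
So P(the car behind door 8 | the host opened door 3 and door 9) = (1/189) / (1/28) = 4/27.

4/27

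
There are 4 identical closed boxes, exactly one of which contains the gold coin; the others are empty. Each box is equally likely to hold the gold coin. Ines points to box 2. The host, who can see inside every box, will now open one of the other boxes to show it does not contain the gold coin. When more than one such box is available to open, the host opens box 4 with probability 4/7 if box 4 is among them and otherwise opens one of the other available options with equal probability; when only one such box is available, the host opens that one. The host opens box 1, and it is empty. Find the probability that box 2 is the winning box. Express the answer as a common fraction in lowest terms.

3/16

Apply Bayes' rule, conditioning on where the gold coin actually is.
If it is in box 1 (prior 1/4): the host opened box 1, so this case is ruled out; weight (1/4)·0 = 0.
If it is in box 2 (prior 1/4): box 4 is available but not opened; box 1 gets probability (1 − 4/7)/2 = 3/14; weight (1/4)·(3/14) = 3/56.
If it is in box 3 (prior 1/4): box 4 is available but not opened, probability 3/7; weight (1/4)·(3/7) = 3/28.
If it is in box 4 (prior 1/4): box 4 holds the prize so is unavailable; the host chooses uniformly among the 2 others, probability 1/2; weight (1/4)·(1/2) = 1/8.
The weights sum to 2/7.
So P(the gold coin in box 2 | the host opened box 1) = (3/56) / (2/7) = 3/16.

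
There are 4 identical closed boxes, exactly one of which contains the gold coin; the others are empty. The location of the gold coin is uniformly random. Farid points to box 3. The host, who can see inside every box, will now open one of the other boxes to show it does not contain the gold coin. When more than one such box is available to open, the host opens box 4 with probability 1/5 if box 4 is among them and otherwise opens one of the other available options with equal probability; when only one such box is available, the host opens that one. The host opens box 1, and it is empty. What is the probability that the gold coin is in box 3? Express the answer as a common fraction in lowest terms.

Apply Bayes' rule, conditioning on where the gold coin actually is.
If it is in box 1 (prior 1/4): the host opened box 1, so this case is ruled out; weight (1/4)·0 = 0.
If it is in box 2 (prior 1/4): box 4 is available but not opened, probability 4/5; weight (1/4)·(4/5) = 1/5.
If it is in box 3 (prior 1/4): box 4 is available but not opened; box 1 gets probability (1 − 1/5)/2 = 2/5; weight (1/4)·(2/5) = 1/10.
If it is in box 4 (prior 1/4): box 4 holds the prize so is unavailable; the host chooses uniformly among the 2 others, probability 1/2; weight (1/4)·(1/2) = 1/8.
The weights sum to 17/40.
So P(the gold coin in box 3 | the host opened box 1) = (1/10) / (17/40) = 4/17.

4/17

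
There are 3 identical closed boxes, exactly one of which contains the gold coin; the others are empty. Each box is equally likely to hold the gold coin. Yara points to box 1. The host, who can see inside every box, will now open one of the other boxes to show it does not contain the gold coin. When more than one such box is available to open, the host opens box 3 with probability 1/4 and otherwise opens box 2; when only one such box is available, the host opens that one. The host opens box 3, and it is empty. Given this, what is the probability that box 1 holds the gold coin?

Apply Bayes' rule, conditioning on where the gold coin actually is.
If it is in box 1 (prior 1/3): box 3 is available, opened with probability 1/4; weight (1/3)·(1/4) = 1/12.
If it is in box 2 (prior 1/3): only box 3 is available, probability 1; weight (1/3)·1 = 1/3.
If it is in box 3 (prior 1/3): the host opened box 3, so this case is ruled out; weight (1/3)·0 = 0.
The weights sum to 5/12.
So P(the gold coin in box 1 | the host opened box 3) = (1/12) / (5/12) = 1/5.

1/5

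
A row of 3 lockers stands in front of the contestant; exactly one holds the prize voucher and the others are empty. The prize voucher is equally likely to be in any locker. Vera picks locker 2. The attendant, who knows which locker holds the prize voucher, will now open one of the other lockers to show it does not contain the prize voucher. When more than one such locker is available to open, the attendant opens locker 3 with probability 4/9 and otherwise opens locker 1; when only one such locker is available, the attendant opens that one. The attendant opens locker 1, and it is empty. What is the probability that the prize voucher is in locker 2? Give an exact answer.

5/14

Condition on the true location of the prize voucher.
If it is in locker 1 (prior 1/3): the attendant opened locker 1, so this case is ruled out; weight (1/3)·0 = 0.
If it is in locker 2 (prior 1/3): locker 3 is available but not opened, probability 5/9; weight (1/3)·(5/9) = 5/27.
If it is in locker 3 (prior 1/3): only locker 1 is available, probability 1; weight (1/3)·1 = 1/3.
The weights sum to 14/27.
So P(the prize voucher in locker 2 | the attendant opened locker 1) = (5/27) / (14/27) = 5/14.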